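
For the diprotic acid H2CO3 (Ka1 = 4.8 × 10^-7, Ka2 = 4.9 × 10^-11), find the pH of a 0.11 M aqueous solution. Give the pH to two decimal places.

pH = 3.64

Ka1 ≫ Ka2, so treat the first dissociation as the only significant source of H+.
Ka1 = x²/(0.11 − x) = 4.8 × 10^-7
x ≈ √(4.8 × 10^-7 × 0.11) = 2.30 × 10^-4 M
pH = −log(2.30 × 10^-4) = 3.64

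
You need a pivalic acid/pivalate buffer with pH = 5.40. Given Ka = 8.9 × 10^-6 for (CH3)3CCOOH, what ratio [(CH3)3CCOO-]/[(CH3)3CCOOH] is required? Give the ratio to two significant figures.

ratio = 2.2

pKa = -log(8.9 × 10^-6) = 5.051
pH = pKa + log(r) ⇒ log(r) = 5.40 − 5.051 = +0.349
r = [(CH3)3CCOO-]/[(CH3)3CCOOH] = 10^(+0.349) = 2.23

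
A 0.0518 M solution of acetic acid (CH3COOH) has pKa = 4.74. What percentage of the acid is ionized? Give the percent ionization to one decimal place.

1.9%

CH3COOH ⇌ CH3COO- + H+; let x = [H+] at equilibrium.
Ka = 10^(−4.74) = 1.82 × 10^-5
x ≈ √(Ka·C₀) = √(1.82 × 10^-5 × 0.0518) = 9.71 × 10^-4 M
Fraction ionized = 9.71 × 10^-4 / 0.0518 = 0.0187 → 1.9%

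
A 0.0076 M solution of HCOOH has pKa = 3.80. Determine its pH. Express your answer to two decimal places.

HCOOH ⇌ HCOO- + H+
Ka = 10^(−3.80) = 1.58 × 10^-4
Ka = [H+]²/(0.0076 − [H+]) = 1.58 × 10^-4
The 5% rule fails; solving [H+]² + Ka·[H+] − Ka·C₀ = 0 exactly:
[H+] = [−0.000158 + √(0.000158² + 4.8e-06)]/2 = 1.02 × 10^-3 M
pH = −log(1.02 × 10^-3) = 2.99

pH = 2.99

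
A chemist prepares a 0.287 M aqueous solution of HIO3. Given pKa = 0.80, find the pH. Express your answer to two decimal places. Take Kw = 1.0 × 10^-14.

HIO3 ⇌ IO3- + H+
Ka = 10^(−0.80) = 1.58 × 10^-1
Let x = [H+] at equilibrium. Ka = x²/(0.287 − x).
Here C₀/Ka ≈ 1.82, so the small-x approximation fails. Use the quadratic:
x = (−Ka + √(Ka² + 4·Ka·C₀))/2 = 1.48 × 10^-1 M
pH = −log[H+] = −log(1.48 × 10^-1) = 0.83

pH = 0.83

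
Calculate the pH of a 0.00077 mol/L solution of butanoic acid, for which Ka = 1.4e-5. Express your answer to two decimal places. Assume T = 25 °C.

CH3(CH2)2COOH ⇌ CH3(CH2)2COO- + H+
Let x = [H+] at equilibrium. Ka = x²/(0.00077 − x).
The 5% rule fails; solving x² + Ka·x − Ka·C₀ = 0 exactly:
x = (−Ka + √(Ka² + 4·Ka·C₀))/2 = 9.71 × 10^-5 M
pH = −log[H+] = −log(9.71 × 10^-5) = 4.01

pH = 4.01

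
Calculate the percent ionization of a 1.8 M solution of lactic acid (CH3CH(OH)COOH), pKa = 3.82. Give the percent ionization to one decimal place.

0.9%

CH3CH(OH)COOH ⇌ CH3CH(OH)COO- + H+; let x = [H+] at equilibrium.
Ka = 10^(−3.82) = 1.51 × 10^-4
x ≈ √(Ka·C₀) = √(1.51 × 10^-4 × 1.8) = 1.65 × 10^-2 M
% ionization = x/C₀ × 100% = 1.65 × 10^-2/1.8 × 100% = 0.9%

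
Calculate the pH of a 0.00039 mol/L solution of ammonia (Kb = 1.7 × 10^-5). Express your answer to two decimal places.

pH = 9.87

NH3 + H2O ⇌ NH4+ + OH-
From the ICE table, Kb = [OH-]²/(0.00039 − [OH-]) = 1.7 × 10^-5.
Here C₀/Kb ≈ 22.9, so the small-[OH-] approximation fails. Use the quadratic:
[OH-] = (−Kb + √(Kb² + 4·Kb·C₀))/2 = 7.34 × 10^-5 M
pOH = 4.13, so pH = 14.00 − pOH = 9.87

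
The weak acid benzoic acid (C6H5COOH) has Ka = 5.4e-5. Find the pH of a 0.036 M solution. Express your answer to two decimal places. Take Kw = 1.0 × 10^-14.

pH = 2.86

C6H5COOH ⇌ C6H5COO- + H+
Ka = [H+]²/(0.036 − [H+]) = 5.4 × 10^-5
Neglecting [H+] in the denominator: [H+] = √(5.4 × 10^-5 × 0.036) = 1.39 × 10^-3 M
pH = −log[H+] = −log(1.39 × 10^-3) = 2.86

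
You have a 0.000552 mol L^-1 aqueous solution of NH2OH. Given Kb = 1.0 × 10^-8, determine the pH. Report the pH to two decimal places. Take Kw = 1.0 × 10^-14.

pH = 8.37

NH2OH + H2O ⇌ NH3OH+ + OH-
From the ICE table, Kb = [OH-]²/(0.000552 − [OH-]) = 1.0 × 10^-8.
Assume [OH-] ≪ 0.000552: [OH-] ≈ √(1.0 × 10^-8 × 0.000552) = 2.35 × 10^-6 M
([OH-]/C₀ = 0.43% < 5%, so the approximation holds.)
pOH = 5.63, so pH = 14.00 − pOH = 8.37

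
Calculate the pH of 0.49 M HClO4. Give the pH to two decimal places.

pH = 0.31

HClO4 is a strong acid and dissociates completely, so [H+] = 0.49 M.
pH = -log(0.49) = 0.31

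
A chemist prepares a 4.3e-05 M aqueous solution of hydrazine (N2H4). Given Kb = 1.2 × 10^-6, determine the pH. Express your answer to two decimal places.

pH = 8.82

N2H4 + H2O ⇌ N2H5+ + OH-
From the ICE table, Kb = [OH-]²/(4.3e-05 − [OH-]) = 1.2 × 10^-6.
The 5% rule fails; solving [OH-]² + Kb·[OH-] − Kb·C₀ = 0 exactly:
[OH-] = [−1.2e-06 + √(1.2e-06² + 2.06e-10)]/2 = 6.61 × 10^-6 M
pOH = 5.18, so pH = 14.00 − pOH = 8.82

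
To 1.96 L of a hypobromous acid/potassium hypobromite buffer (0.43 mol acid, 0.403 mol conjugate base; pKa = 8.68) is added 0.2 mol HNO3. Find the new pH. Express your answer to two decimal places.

pH = 8.19

Added H+ converts OBr- to HOBr: HOBr → 0.63 mol, OBr- → 0.203 mol.
pH = pKa + log([A⁻]/[HA]) = 8.68 + log(0.203/0.63) = 8.68 -0.492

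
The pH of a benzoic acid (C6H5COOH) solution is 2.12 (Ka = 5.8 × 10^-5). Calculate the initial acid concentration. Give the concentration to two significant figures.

[H+] = 10^(-2.12) = 7.59 × 10^-3 M = x
Ka = x²/(C₀ − x) ⇒ C₀ = x + x²/Ka
C₀ = 7.59 × 10^-3 + (7.59 × 10^-3)²/(5.8 × 10^-5) = 1.00 M

C₀ = 1.0 M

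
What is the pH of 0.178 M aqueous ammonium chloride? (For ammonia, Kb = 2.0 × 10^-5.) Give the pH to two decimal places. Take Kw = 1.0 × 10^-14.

pH = 5.03

NH4+ is the conjugate acid of the weak base NH3.
Ka = Kw/Kb = 1.0×10^-14 / 2.0 × 10^-5 = 5.00 × 10^-10
From the ICE table, Ka = x²/(0.178 − x) = 5.00 × 10^-10.
Neglecting x in the denominator: x = √(5.00 × 10^-10 × 0.178) = 9.43 × 10^-6 M
(x/C₀ = 0.0053% < 5%, so the approximation holds.)
pH = −log[H+] = −log(9.43 × 10^-6) = 5.03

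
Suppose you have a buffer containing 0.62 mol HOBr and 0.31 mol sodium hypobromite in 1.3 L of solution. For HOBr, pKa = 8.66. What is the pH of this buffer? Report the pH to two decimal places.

pH = pKa + log([A⁻]/[HA]) = 8.66 + log(0.31/0.62)
pH = 8.66 + (-0.301) = 8.36

pH = 8.36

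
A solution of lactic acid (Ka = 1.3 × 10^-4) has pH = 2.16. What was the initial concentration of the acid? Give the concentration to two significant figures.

[H+] = 10^(-2.16) = 6.92 × 10^-3 M = x
Ka = x²/(C₀ − x) ⇒ C₀ = x + x²/Ka
C₀ = 6.92 × 10^-3 + (6.92 × 10^-3)²/(1.3 × 10^-4) = 3.75 × 10^-1 M

C₀ = 3.8 × 10^-1 M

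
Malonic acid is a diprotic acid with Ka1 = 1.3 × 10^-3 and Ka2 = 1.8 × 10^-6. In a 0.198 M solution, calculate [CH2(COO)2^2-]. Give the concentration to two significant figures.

1.8 × 10^-6 M

First ionization gives [H+] ≈ [CH2(COOH)COO-] = 1.54 × 10^-2 M.
Second step: Ka2 = [H+][CH2(COO)2^2-]/[CH2(COOH)COO-] ≈ [CH2(COO)2^2-] (since [H+] ≈ [CH2(COOH)COO-]).
So [CH2(COO)2^2-] ≈ Ka2.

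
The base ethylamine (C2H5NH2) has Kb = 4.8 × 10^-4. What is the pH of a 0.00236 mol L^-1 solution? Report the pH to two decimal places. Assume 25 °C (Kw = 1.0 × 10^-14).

pH = 10.93

C2H5NH2 + H2O ⇌ C2H5NH3+ + OH-
Let x = [OH-] at equilibrium. Kb = x²/(0.00236 − x).
Here C₀/Kb ≈ 4.92, so the small-x approximation fails. Use the quadratic:
x = (−Kb + √(Kb² + 4·Kb·C₀))/2 = 8.51 × 10^-4 M
pOH = 3.07, so pH = 14.00 − pOH = 10.93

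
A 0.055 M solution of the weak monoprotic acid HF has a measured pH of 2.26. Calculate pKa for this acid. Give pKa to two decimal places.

[H+] = 10^(-2.26) = 5.50 × 10^-3 M
At equilibrium [HA] = 0.055 − 5.50 × 10^-3 = 4.95 × 10^-2 M
Ka = [H+][A-]/[HA] = (5.50 × 10^-3)² / 4.95 × 10^-2 = 6.11 × 10^-4
pKa = -log(6.11 × 10^-4) = 3.21

pKa = 3.21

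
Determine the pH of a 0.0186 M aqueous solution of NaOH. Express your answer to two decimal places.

NaOH is a strong base; [OH-] = 0.0186 M.
pOH = -log(0.0186) = 1.73
pH = 14.00 - 1.73 = 12.27

pH = 12.27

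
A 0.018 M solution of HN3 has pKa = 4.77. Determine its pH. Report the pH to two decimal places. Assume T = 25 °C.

HN3 ⇌ N3- + H+
Ka = 10^(−4.77) = 1.70 × 10^-5
From the ICE table, Ka = [H+]²/(0.018 − [H+]) = 1.70 × 10^-5.
Neglecting [H+] in the denominator: [H+] = √(1.70 × 10^-5 × 0.018) = 5.53 × 10^-4 M
Check: 3.1% ionized — well under 5%, approximation valid.
pH = −log[H+] = −log(5.53 × 10^-4) = 3.26

pH = 3.26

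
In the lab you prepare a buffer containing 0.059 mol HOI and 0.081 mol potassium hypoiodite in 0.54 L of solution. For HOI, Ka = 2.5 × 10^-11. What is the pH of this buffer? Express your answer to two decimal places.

pKa = −log(2.5 × 10^-11) = 10.602
pH = pKa + log([A⁻]/[HA]) = 10.602 + log(0.081/0.059)
pH = 10.602 + (+0.138) = 10.74

pH = 10.74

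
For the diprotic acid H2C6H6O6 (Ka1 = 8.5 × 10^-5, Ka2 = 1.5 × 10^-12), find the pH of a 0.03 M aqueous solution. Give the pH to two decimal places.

pH = 2.81

Ka1 ≫ Ka2, so treat the first dissociation as the only significant source of H+.
Ka1 = x²/(0.03 − x) = 8.5 × 10^-5
Solving the quadratic: x = (−Ka1 + √(Ka1² + 4·Ka1·C₀))/2 = 1.55 × 10^-3 M
pH = −log(1.55 × 10^-3) = 2.81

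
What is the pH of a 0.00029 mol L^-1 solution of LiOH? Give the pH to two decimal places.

pH = 10.46

LiOH is a strong base; [OH-] = 0.00029 M.
pOH = -log(0.00029) = 3.54
pH = 14.00 - 3.54 = 10.46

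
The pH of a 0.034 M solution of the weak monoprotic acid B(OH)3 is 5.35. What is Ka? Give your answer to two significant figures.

[H+] = 10^(-5.35) = 4.47 × 10^-6 M
At equilibrium [HA] = 0.034 − 4.47 × 10^-6 = 3.40 × 10^-2 M
Ka = [H+][A-]/[HA] = (4.47 × 10^-6)² / 3.40 × 10^-2 = 5.9 × 10^-10

Ka = 5.9 × 10^-10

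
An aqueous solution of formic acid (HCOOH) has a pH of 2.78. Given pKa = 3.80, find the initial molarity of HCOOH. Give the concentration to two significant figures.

[H+] = 10^(-2.78) = 1.66 × 10^-3 M = x
Ka = 10^(−3.80) = 1.58 × 10^-4
Ka = x²/(C₀ − x) ⇒ C₀ = x + x²/Ka
C₀ = 1.66 × 10^-3 + (1.66 × 10^-3)²/(1.58 × 10^-4) = 1.91 × 10^-2 M

C₀ = 1.9 × 10^-2 M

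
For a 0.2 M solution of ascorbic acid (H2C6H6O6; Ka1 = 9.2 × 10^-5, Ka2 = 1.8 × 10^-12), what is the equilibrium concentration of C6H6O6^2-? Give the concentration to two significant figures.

First ionization gives [H+] ≈ [HC6H6O6-] = 4.29 × 10^-3 M.
Second step: Ka2 = [H+][C6H6O6^2-]/[HC6H6O6-] ≈ [C6H6O6^2-] (since [H+] ≈ [HC6H6O6-]).
So [C6H6O6^2-] ≈ Ka2.

1.8 × 10^-12 M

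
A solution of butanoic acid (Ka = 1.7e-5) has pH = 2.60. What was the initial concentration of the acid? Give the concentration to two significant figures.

[H+] = 10^(-2.60) = 2.51 × 10^-3 M = x
Ka = x²/(C₀ − x) ⇒ C₀ = x + x²/Ka
C₀ = 2.51 × 10^-3 + (2.51 × 10^-3)²/(1.7 × 10^-5) = 3.73 × 10^-1 M

C₀ = 3.7 × 10^-1 M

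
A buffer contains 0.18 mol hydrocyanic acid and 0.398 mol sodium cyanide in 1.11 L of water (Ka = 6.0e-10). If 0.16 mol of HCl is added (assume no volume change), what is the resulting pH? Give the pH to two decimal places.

Added H+ converts CN- to HCN: HCN → 0.34 mol, CN- → 0.238 mol.
pKa = −log(6.0 × 10^-10) = 9.222
pH = pKa + log(n_CN-/n_HCN) = 9.222 + log(0.238/0.34) = 9.222 + (-0.155)

pH = 9.07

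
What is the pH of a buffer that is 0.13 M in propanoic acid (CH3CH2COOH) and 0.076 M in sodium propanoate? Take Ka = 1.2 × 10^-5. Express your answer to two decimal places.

pH = 4.69

pKa = −log(1.2 × 10^-5) = 4.921
pH = pKa + log([A⁻]/[HA]) = 4.921 + log(0.076/0.13)
pH = 4.921 + (-0.233) = 4.69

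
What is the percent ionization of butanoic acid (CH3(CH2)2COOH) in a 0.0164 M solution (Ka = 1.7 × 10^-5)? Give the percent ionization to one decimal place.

CH3(CH2)2COOH ⇌ CH3(CH2)2COO- + H+; let x = [H+] at equilibrium.
x ≈ √(Ka·C₀) = √(1.7 × 10^-5 × 0.0164) = 5.28 × 10^-4 M
Fraction ionized = 5.28 × 10^-4 / 0.0164 = 0.0322 → 3.2%

3.2%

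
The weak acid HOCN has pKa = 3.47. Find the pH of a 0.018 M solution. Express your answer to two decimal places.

pH = 2.64

HOCN ⇌ OCN- + H+
Ka = 10^(−3.47) = 3.39 × 10^-4
From the ICE table, Ka = [H+]²/(0.018 − [H+]) = 3.39 × 10^-4.
The 5% rule fails; solving [H+]² + Ka·[H+] − Ka·C₀ = 0 exactly:
[H+] = (−Ka + √(Ka² + 4·Ka·C₀))/2 = 2.31 × 10^-3 M
pH = −log[H+] = −log(2.31 × 10^-3) = 2.64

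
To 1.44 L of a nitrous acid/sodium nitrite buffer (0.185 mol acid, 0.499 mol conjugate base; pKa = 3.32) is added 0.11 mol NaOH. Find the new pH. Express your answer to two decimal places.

pH = 4.23

OH- converts HNO2 to NO2-: HNO2 → 0.075 mol, NO2- → 0.609 mol.
pH = pKa + log(n_NO2-/n_HNO2) = 3.32 + log(0.609/0.075) = 3.32 + (+0.910)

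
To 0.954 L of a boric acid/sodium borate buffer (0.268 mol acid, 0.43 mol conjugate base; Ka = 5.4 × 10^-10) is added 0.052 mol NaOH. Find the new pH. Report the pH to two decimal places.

pH = 9.62

After neutralization: n(B(OH)3) = 0.216 mol, n(B(OH)4-) = 0.482 mol.
pKa = −log(5.4 × 10^-10) = 9.268
Henderson–Hasselbalch with mole ratio 0.482/0.216: pH = 9.268 + (+0.349)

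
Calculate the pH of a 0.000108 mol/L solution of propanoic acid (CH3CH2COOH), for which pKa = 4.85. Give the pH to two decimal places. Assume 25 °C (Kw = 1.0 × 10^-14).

pH = 4.49

CH3CH2COOH ⇌ CH3CH2COO- + H+
Ka = 10^(−4.85) = 1.41 × 10^-5
Let x = [H+] at equilibrium. Ka = x²/(0.000108 − x).
Here C₀/Ka ≈ 7.66, so the small-x approximation fails. Use the quadratic:
x = [−1.41e-05 + √(1.41e-05² + 6.09e-09)]/2 = 3.26 × 10^-5 M
pH = −log[H+] = −log(3.26 × 10^-5) = 4.49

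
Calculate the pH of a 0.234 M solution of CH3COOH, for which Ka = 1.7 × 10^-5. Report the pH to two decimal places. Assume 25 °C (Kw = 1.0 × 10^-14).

pH = 2.70

CH3COOH ⇌ CH3COO- + H+
From the ICE table, Ka = [H+]²/(0.234 − [H+]) = 1.7 × 10^-5.
Neglecting [H+] in the denominator: [H+] = √(1.7 × 10^-5 × 0.234) = 1.99 × 10^-3 M
([H+]/C₀ = 0.85% < 5%, so the approximation holds.)
pH = −log[H+] = −log(1.99 × 10^-3) = 2.70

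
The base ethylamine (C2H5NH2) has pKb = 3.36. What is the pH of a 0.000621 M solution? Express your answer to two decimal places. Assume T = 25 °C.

C2H5NH2 + H2O ⇌ C2H5NH3+ + OH-
Kb = 10^(−3.36) = 4.37 × 10^-4
Kb = [OH-]²/(0.000621 − [OH-]) = 4.37 × 10^-4
Here C₀/Kb ≈ 1.42, so the small-[OH-] approximation fails. Use the quadratic:
[OH-] = [−0.000437 + √(0.000437² + 1.09e-06)]/2 = 3.46 × 10^-4 M
pOH = −log(3.46 × 10^-4) = 3.46; pH = 14.00 − 3.46 = 10.54

pH = 10.54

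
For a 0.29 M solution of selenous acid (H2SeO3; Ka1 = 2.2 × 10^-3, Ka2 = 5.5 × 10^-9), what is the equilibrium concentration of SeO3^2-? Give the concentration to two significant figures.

5.5 × 10^-9 M

First ionization gives [H+] ≈ [HSeO3-] = 2.42 × 10^-2 M.
Second step: Ka2 = [H+][SeO3^2-]/[HSeO3-] ≈ [SeO3^2-] (since [H+] ≈ [HSeO3-]).
So [SeO3^2-] ≈ Ka2.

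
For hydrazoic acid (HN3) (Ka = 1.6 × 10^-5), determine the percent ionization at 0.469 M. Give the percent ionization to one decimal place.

HN3 ⇌ N3- + H+; let x = [H+] at equilibrium.
x ≈ √(Ka·C₀) = √(1.6 × 10^-5 × 0.469) = 2.74 × 10^-3 M
% ionization = x/C₀ × 100% = 2.74 × 10^-3/0.469 × 100% = 0.6%

0.6%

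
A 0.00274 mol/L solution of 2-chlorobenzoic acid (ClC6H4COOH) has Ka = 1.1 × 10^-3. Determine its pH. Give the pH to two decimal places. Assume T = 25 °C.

pH = 2.90

ClC6H4COOH ⇌ ClC6H4COO- + H+
From the ICE table, Ka = x²/(0.00274 − x) = 1.1 × 10^-3.
The 5% rule fails; solving x² + Ka·x − Ka·C₀ = 0 exactly:
x = [−0.0011 + √(0.0011² + 1.21e-05)]/2 = 1.27 × 10^-3 M
pH = −log(1.27 × 10^-3) = 2.90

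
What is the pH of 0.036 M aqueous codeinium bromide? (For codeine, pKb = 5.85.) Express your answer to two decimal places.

C18H22NO3+ is the conjugate acid of the weak base C18H21NO3.
Kb = 10^(−5.85) = 1.41 × 10^-6
Ka = Kw/Kb = 1.0×10^-14 / 1.41 × 10^-6 = 7.09 × 10^-9
Let x = [H+] at equilibrium. Ka = x²/(0.036 − x).
Assume x ≪ 0.036: x ≈ √(7.09 × 10^-9 × 0.036) = 1.60 × 10^-5 M
pH = −log[H+] = −log(1.60 × 10^-5) = 4.80

pH = 4.80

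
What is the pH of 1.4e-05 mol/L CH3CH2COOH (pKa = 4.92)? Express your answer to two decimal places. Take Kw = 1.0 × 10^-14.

pH = 5.08

CH3CH2COOH ⇌ CH3CH2COO- + H+
Ka = 10^(−4.92) = 1.20 × 10^-5
From the ICE table, Ka = [H+]²/(1.4e-05 − [H+]) = 1.20 × 10^-5.
[H+] is not negligible relative to C₀; solve [H+]² + 1.2e-05·[H+] − 1.68e-10 = 0.
[H+] = (−Ka + √(Ka² + 4·Ka·C₀))/2 = 8.28 × 10^-6 M
pH = −log(8.28 × 10^-6) = 5.08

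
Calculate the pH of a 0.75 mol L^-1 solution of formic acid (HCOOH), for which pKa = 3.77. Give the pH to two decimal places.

HCOOH ⇌ HCOO- + H+
Ka = 10^(−3.77) = 1.70 × 10^-4
Ka = [H+]²/(0.75 − [H+]) = 1.70 × 10^-4
Assume [H+] ≪ 0.75: [H+] ≈ √(1.70 × 10^-4 × 0.75) = 1.13 × 10^-2 M
pH = −log[H+] = −log(1.13 × 10^-2) = 1.95

pH = 1.95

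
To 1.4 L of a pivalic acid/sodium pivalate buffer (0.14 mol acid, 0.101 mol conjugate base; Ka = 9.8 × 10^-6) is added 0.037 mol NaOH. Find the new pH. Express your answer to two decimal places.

After neutralization: n((CH3)3CCOOH) = 0.103 mol, n((CH3)3CCOO-) = 0.138 mol.
pKa = −log(9.8 × 10^-6) = 5.009
pH = pKa + log([A⁻]/[HA]) = 5.009 + log(0.138/0.103) = 5.009 +0.127

pH = 5.14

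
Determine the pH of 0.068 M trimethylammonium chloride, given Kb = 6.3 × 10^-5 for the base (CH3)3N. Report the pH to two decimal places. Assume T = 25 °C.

(CH3)3NH+ is the conjugate acid of the weak base (CH3)3N.
Ka = Kw/Kb = 1.0×10^-14 / 6.3 × 10^-5 = 1.59 × 10^-10
Ka = x²/(0.068 − x) = 1.59 × 10^-10
Assume x ≪ 0.068: x ≈ √(1.59 × 10^-10 × 0.068) = 3.29 × 10^-6 M
pH = −log[H+] = −log(3.29 × 10^-6) = 5.48

pH = 5.48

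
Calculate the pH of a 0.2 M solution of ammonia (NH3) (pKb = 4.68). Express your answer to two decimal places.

pH = 11.31

NH3 + H2O ⇌ NH4+ + OH-
Kb = 10^(−4.68) = 2.09 × 10^-5
Kb = x²/(0.2 − x) = 2.09 × 10^-5
Since Kb ≪ C₀, x ≈ √(Kb·C₀) = 2.04 × 10^-3 M.
pOH = −log(2.04 × 10^-3) = 2.69; pH = 14.00 − 2.69 = 11.31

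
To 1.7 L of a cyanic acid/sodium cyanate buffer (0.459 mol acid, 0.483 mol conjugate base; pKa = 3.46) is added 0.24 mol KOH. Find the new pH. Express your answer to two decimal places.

pH = 3.98

After neutralization: n(HOCN) = 0.219 mol, n(OCN-) = 0.723 mol.
Henderson–Hasselbalch with mole ratio 0.723/0.219: pH = 3.46 + (+0.519)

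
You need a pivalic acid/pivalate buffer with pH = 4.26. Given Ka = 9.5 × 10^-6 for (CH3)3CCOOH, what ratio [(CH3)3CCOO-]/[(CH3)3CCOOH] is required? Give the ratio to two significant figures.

pKa = -log(9.5 × 10^-6) = 5.022
pH = pKa + log(r) ⇒ log(r) = 4.26 − 5.022 = -0.762
r = [(CH3)3CCOO-]/[(CH3)3CCOOH] = 10^(-0.762) = 0.173

ratio = 0.17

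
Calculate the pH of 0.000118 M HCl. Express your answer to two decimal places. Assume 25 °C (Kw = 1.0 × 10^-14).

HCl is a strong acid and dissociates completely, so [H+] = 0.000118 M.
pH = -log(0.000118) = 3.93

pH = 3.93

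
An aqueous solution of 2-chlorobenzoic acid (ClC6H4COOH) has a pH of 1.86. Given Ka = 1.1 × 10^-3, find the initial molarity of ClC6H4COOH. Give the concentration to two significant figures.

C₀ = 1.9 × 10^-1 M

[H+] = 10^(-1.86) = 1.38 × 10^-2 M = x
Ka = x²/(C₀ − x) ⇒ C₀ = x + x²/Ka
C₀ = 1.38 × 10^-2 + (1.38 × 10^-2)²/(1.1 × 10^-3) = 1.87 × 10^-1 M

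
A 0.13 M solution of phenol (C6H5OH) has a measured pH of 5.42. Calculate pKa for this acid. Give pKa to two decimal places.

pKa = 9.95

[H+] = 10^(-5.42) = 3.80 × 10^-6 M
At equilibrium [HA] = 0.13 − 3.80 × 10^-6 = 1.30 × 10^-1 M
Ka = [H+][A-]/[HA] = (3.80 × 10^-6)² / 1.30 × 10^-1 = 1.11 × 10^-10
pKa = -log(1.11 × 10^-10) = 9.95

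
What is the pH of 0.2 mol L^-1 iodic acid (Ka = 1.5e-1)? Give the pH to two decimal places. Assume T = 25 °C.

HIO3 ⇌ IO3- + H+
Let x = [H+] at equilibrium. Ka = x²/(0.2 − x).
x is not negligible relative to C₀; solve x² + 0.15·x − 0.03 = 0.
x = [−0.15 + √(0.15² + 0.12)]/2 = 1.14 × 10^-1 M
pH = −log(1.14 × 10^-1) = 0.94

pH = 0.94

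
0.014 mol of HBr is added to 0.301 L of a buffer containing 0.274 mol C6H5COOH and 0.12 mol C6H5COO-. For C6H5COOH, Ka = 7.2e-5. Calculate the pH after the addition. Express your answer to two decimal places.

After neutralization: n(C6H5COOH) = 0.288 mol, n(C6H5COO-) = 0.106 mol.
pKa = −log(7.2 × 10^-5) = 4.143
Henderson–Hasselbalch with mole ratio 0.106/0.288: pH = 4.143 + (-0.434)

pH = 3.71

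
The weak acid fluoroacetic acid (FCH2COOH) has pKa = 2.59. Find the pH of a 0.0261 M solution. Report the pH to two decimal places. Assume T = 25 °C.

pH = 2.15

FCH2COOH ⇌ FCH2COO- + H+
Ka = 10^(−2.59) = 2.57 × 10^-3
Ka = [H+]²/(0.0261 − [H+]) = 2.57 × 10^-3
The 5% rule fails; solving [H+]² + Ka·[H+] − Ka·C₀ = 0 exactly:
[H+] = [−0.00257 + √(0.00257² + 0.000268)]/2 = 7.01 × 10^-3 M
pH = −log[H+] = −log(7.01 × 10^-3) = 2.15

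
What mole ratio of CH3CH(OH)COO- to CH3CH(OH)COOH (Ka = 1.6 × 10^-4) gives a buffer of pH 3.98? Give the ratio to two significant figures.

pKa = -log(1.6 × 10^-4) = 3.796
pH = pKa + log(r) ⇒ log(r) = 3.98 − 3.796 = +0.184
r = [CH3CH(OH)COO-]/[CH3CH(OH)COOH] = 10^(+0.184) = 1.53

ratio = 1.5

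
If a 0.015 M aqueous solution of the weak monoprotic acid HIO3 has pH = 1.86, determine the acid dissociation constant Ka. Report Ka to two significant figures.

Ka = 1.6 × 10^-1

[H+] = 10^(-1.86) = 1.38 × 10^-2 M
At equilibrium [HA] = 0.015 − 1.38 × 10^-2 = 1.20 × 10^-3 M
Ka = [H+][A-]/[HA] = (1.38 × 10^-2)² / 1.20 × 10^-3 = 1.6 × 10^-1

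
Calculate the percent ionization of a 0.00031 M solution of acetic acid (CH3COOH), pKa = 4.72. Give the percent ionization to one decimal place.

21.9%

CH3COOH ⇌ CH3COO- + H+; let x = [H+] at equilibrium.
Ka = 10^(−4.72) = 1.91 × 10^-5
Ka = x²/(C₀ − x); solving the quadratic gives x = 6.80 × 10^-5 M.
% ionization = x/C₀ × 100% = 6.80 × 10^-5/0.00031 × 100% = 21.9%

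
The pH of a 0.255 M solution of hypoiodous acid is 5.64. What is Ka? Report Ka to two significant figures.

Ka = 2.1 × 10^-11

[H+] = 10^(-5.64) = 2.29 × 10^-6 M
At equilibrium [HA] = 0.255 − 2.29 × 10^-6 = 2.55 × 10^-1 M
Ka = [H+][A-]/[HA] = (2.29 × 10^-6)² / 2.55 × 10^-1 = 2.1 × 10^-11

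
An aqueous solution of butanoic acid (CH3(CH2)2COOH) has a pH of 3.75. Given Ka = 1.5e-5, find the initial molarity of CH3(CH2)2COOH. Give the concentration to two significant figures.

[H+] = 10^(-3.75) = 1.78 × 10^-4 M = x
Ka = x²/(C₀ − x) ⇒ C₀ = x + x²/Ka
C₀ = 1.78 × 10^-4 + (1.78 × 10^-4)²/(1.5 × 10^-5) = 2.29 × 10^-3 M

C₀ = 2.3 × 10^-3 M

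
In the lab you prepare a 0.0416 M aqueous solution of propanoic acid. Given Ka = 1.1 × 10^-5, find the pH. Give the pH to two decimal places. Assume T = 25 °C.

CH3CH2COOH ⇌ CH3CH2COO- + H+
From the ICE table, Ka = [H+]²/(0.0416 − [H+]) = 1.1 × 10^-5.
Assume [H+] ≪ 0.0416: [H+] ≈ √(1.1 × 10^-5 × 0.0416) = 6.76 × 10^-4 M
pH = −log(6.76 × 10^-4) = 3.17

pH = 3.17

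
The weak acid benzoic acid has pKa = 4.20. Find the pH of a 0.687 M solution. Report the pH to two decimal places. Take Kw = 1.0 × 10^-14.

pH = 2.18

C6H5COOH ⇌ C6H5COO- + H+
Ka = 10^(−4.20) = 6.31 × 10^-5
Ka = [H+]²/(0.687 − [H+]) = 6.31 × 10^-5
Neglecting [H+] in the denominator: [H+] = √(6.31 × 10^-5 × 0.687) = 6.58 × 10^-3 M
pH = −log(6.58 × 10^-3) = 2.18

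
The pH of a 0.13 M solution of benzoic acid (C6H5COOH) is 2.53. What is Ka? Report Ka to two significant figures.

Ka = 6.9 × 10^-5

[H+] = 10^(-2.53) = 2.95 × 10^-3 M
At equilibrium [HA] = 0.13 − 2.95 × 10^-3 = 1.27 × 10^-1 M
Ka = [H+][A-]/[HA] = (2.95 × 10^-3)² / 1.27 × 10^-1 = 6.9 × 10^-5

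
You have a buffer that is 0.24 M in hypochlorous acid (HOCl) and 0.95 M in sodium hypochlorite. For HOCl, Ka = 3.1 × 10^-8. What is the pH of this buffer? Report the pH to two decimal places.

pKa = −log(3.1 × 10^-8) = 7.509
Using pH = pKa + log([base]/[acid]) with [base]/[acid] = 0.95/0.24:
pH = 7.509 + (+0.598) = 8.11

pH = 8.11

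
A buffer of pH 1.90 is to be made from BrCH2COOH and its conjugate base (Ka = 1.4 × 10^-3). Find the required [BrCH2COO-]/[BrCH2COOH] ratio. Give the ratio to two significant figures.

pKa = -log(1.4 × 10^-3) = 2.854
pH = pKa + log(r) ⇒ log(r) = 1.90 − 2.854 = -0.954
r = [BrCH2COO-]/[BrCH2COOH] = 10^(-0.954) = 0.111

ratio = 0.11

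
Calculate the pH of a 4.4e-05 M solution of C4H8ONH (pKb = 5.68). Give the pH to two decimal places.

C4H8ONH + H2O ⇌ C4H8ONH2+ + OH-
Kb = 10^(−5.68) = 2.09 × 10^-6
From the ICE table, Kb = [OH-]²/(4.4e-05 − [OH-]) = 2.09 × 10^-6.
[OH-] is not negligible relative to C₀; solve [OH-]² + 2.09e-06·[OH-] − 9.2e-11 = 0.
[OH-] = (−Kb + √(Kb² + 4·Kb·C₀))/2 = 8.60 × 10^-6 M
pOH = 5.07, so pH = 14.00 − pOH = 8.93

pH = 8.93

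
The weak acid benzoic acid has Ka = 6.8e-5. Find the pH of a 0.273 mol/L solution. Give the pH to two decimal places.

C6H5COOH ⇌ C6H5COO- + H+
Let x = [H+] at equilibrium. Ka = x²/(0.273 − x).
Neglecting x in the denominator: x = √(6.8 × 10^-5 × 0.273) = 4.31 × 10^-3 M
pH = −log(4.31 × 10^-3) = 2.37

pH = 2.37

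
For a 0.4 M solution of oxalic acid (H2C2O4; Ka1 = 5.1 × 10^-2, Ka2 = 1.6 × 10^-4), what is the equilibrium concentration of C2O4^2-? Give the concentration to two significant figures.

First ionization gives [H+] ≈ [HC2O4-] = 1.20 × 10^-1 M.
Second step: Ka2 = [H+][C2O4^2-]/[HC2O4-] ≈ [C2O4^2-] (since [H+] ≈ [HC2O4-]).
So [C2O4^2-] ≈ Ka2.

1.6 × 10^-4 M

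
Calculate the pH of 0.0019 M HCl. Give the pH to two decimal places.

pH = 2.72

HCl is a strong acid and dissociates completely, so [H+] = 0.0019 M.
pH = -log(0.0019) = 2.72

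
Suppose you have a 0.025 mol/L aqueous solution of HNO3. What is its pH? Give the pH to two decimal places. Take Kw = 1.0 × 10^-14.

HNO3 is a strong acid and dissociates completely, so [H+] = 0.025 M.
pH = -log(0.025) = 1.60

pH = 1.60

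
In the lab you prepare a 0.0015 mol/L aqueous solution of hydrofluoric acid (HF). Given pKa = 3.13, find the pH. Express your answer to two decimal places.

HF ⇌ F- + H+
Ka = 10^(−3.13) = 7.41 × 10^-4
From the ICE table, Ka = [H+]²/(0.0015 − [H+]) = 7.41 × 10^-4.
Here C₀/Ka ≈ 2.02, so the small-[H+] approximation fails. Use the quadratic:
[H+] = [−0.000741 + √(0.000741² + 4.45e-06)]/2 = 7.47 × 10^-4 M
pH = −log(7.47 × 10^-4) = 3.13

pH = 3.13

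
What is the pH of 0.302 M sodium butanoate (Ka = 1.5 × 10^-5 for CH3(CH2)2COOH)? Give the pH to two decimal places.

CH3(CH2)2COO- is the conjugate base of the weak acid CH3(CH2)2COOH.
Kb = Kw/Ka = 1.0×10^-14 / 1.5 × 10^-5 = 6.67 × 10^-10
Let x = [OH-] at equilibrium. Kb = x²/(0.302 − x).
Since Kb ≪ C₀, x ≈ √(Kb·C₀) = 1.42 × 10^-5 M.
pOH = −log(1.42 × 10^-5) = 4.85; pH = 14.00 − 4.85 = 9.15

pH = 9.15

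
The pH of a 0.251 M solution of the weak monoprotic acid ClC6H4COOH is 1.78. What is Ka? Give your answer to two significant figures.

Ka = 1.2 × 10^-3

[H+] = 10^(-1.78) = 1.66 × 10^-2 M
At equilibrium [HA] = 0.251 − 1.66 × 10^-2 = 2.34 × 10^-1 M
Ka = [H+][A-]/[HA] = (1.66 × 10^-2)² / 2.34 × 10^-1 = 1.2 × 10^-3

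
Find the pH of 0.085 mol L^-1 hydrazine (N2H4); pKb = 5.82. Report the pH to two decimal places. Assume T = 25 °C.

N2H4 + H2O ⇌ N2H5+ + OH-
Kb = 10^(−5.82) = 1.51 × 10^-6
Let x = [OH-] at equilibrium. Kb = x²/(0.085 − x).
Assume x ≪ 0.085: x ≈ √(1.51 × 10^-6 × 0.085) = 3.58 × 10^-4 M
(x/C₀ = 0.42% < 5%, so the approximation holds.)
pOH = 3.45, so pH = 14.00 − pOH = 10.55

pH = 10.55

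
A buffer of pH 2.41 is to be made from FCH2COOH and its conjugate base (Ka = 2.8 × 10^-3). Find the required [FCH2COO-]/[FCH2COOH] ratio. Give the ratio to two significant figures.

pKa = -log(2.8 × 10^-3) = 2.553
pH = pKa + log(r) ⇒ log(r) = 2.41 − 2.553 = -0.143
r = [FCH2COO-]/[FCH2COOH] = 10^(-0.143) = 0.719

ratio = 0.72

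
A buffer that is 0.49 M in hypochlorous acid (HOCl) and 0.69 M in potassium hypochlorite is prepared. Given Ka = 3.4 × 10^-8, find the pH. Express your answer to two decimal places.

pH = 7.62

pKa = −log(3.4 × 10^-8) = 7.469
pH = pKa + log([A⁻]/[HA]) = 7.469 + log(0.69/0.49)
pH = 7.469 + (+0.149) = 7.62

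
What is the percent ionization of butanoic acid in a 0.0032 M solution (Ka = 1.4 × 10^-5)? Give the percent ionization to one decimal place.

CH3(CH2)2COOH ⇌ CH3(CH2)2COO- + H+; let x = [H+] at equilibrium.
Solve x² + 1.4e-05x − 4.48e-08 = 0 → x = 2.05 × 10^-4 M
% ionization = x/C₀ × 100% = 2.05 × 10^-4/0.0032 × 100% = 6.4%

6.4%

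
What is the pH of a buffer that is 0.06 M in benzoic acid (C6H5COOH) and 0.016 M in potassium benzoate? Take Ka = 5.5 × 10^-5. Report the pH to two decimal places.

pKa = −log(5.5 × 10^-5) = 4.260
Using pH = pKa + log([base]/[acid]) with [base]/[acid] = 0.016/0.06:
pH = 4.260 + (-0.574) = 3.69

pH = 3.69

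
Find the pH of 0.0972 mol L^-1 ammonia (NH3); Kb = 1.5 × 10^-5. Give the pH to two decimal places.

pH = 11.08

NH3 + H2O ⇌ NH4+ + OH-
From the ICE table, Kb = x²/(0.0972 − x) = 1.5 × 10^-5.
Since Kb ≪ C₀, x ≈ √(Kb·C₀) = 1.21 × 10^-3 M.
(x/C₀ = 1.2% < 5%, so the approximation holds.)
pOH = 2.92, so pH = 14.00 − pOH = 11.08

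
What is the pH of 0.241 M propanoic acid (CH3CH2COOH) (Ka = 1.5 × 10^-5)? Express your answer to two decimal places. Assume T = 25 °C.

pH = 2.72

CH3CH2COOH ⇌ CH3CH2COO- + H+
Ka = x²/(0.241 − x) = 1.5 × 10^-5
Assume x ≪ 0.241: x ≈ √(1.5 × 10^-5 × 0.241) = 1.90 × 10^-3 M
Check: 0.79% ionized — well under 5%, approximation valid.
pH = −log(1.90 × 10^-3) = 2.72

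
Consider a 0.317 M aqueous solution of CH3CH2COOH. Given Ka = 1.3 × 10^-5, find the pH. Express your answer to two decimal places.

CH3CH2COOH ⇌ CH3CH2COO- + H+
Ka = [H+]²/(0.317 − [H+]) = 1.3 × 10^-5
Since Ka ≪ C₀, [H+] ≈ √(Ka·C₀) = 2.03 × 10^-3 M.
pH = −log[H+] = −log(2.03 × 10^-3) = 2.69

pH = 2.69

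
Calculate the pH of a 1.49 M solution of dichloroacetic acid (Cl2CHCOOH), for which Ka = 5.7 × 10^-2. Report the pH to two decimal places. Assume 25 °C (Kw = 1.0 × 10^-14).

pH = 0.58

Cl2CHCOOH ⇌ Cl2CHCOO- + H+
From the ICE table, Ka = x²/(1.49 − x) = 5.7 × 10^-2.
x is not negligible relative to C₀; solve x² + 0.057·x − 0.0849 = 0.
x = [−0.057 + √(0.057² + 0.34)]/2 = 2.64 × 10^-1 M
pH = −log(2.64 × 10^-1) = 0.58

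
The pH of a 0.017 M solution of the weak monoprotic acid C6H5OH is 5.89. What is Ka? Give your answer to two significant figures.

[H+] = 10^(-5.89) = 1.29 × 10^-6 M
At equilibrium [HA] = 0.017 − 1.29 × 10^-6 = 1.70 × 10^-2 M
Ka = [H+][A-]/[HA] = (1.29 × 10^-6)² / 1.70 × 10^-2 = 9.8 × 10^-11

Ka = 9.8 × 10^-11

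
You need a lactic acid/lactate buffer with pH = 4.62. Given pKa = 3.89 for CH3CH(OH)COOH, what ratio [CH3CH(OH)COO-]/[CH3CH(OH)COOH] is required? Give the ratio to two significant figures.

ratio = 5.4

pH = pKa + log(r) ⇒ log(r) = 4.62 − 3.89 = +0.73
r = [CH3CH(OH)COO-]/[CH3CH(OH)COOH] = 10^(+0.73) = 5.37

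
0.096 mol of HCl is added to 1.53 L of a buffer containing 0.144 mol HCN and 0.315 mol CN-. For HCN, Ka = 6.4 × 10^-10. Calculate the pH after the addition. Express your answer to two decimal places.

pH = 9.15

After neutralization: n(HCN) = 0.24 mol, n(CN-) = 0.219 mol.
pKa = −log(6.4 × 10^-10) = 9.194
pH = pKa + log(n_CN-/n_HCN) = 9.194 + log(0.219/0.24) = 9.194 + (-0.040)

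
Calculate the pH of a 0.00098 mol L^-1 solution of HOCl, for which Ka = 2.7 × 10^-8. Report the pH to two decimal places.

pH = 5.29

HOCl ⇌ OCl- + H+
Ka = x²/(0.00098 − x) = 2.7 × 10^-8
Since Ka ≪ C₀, x ≈ √(Ka·C₀) = 5.14 × 10^-6 M.
pH = −log(5.14 × 10^-6) = 5.29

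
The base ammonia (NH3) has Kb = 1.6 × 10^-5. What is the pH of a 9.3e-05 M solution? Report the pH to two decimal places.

NH3 + H2O ⇌ NH4+ + OH-
Kb = [OH-]²/(9.3e-05 − [OH-]) = 1.6 × 10^-5
The 5% rule fails; solving [OH-]² + Kb·[OH-] − Kb·C₀ = 0 exactly:
[OH-] = [−1.6e-05 + √(1.6e-05² + 5.95e-09)]/2 = 3.14 × 10^-5 M
pOH = −log(3.14 × 10^-5) = 4.50; pH = 14.00 − 4.50 = 9.50

pH = 9.50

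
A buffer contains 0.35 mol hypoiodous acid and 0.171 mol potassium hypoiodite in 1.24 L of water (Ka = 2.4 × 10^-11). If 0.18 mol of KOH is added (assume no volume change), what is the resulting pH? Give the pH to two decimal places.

pH = 10.93

After neutralization: n(HOI) = 0.17 mol, n(OI-) = 0.351 mol.
pKa = −log(2.4 × 10^-11) = 10.620
Henderson–Hasselbalch with mole ratio 0.351/0.17: pH = 10.620 + (+0.315)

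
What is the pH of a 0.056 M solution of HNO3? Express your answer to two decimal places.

HNO3 is a strong acid and dissociates completely, so [H+] = 0.056 M.
pH = -log(0.056) = 1.25

pH = 1.25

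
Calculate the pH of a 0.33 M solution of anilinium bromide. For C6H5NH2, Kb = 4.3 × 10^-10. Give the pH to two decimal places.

pH = 2.56

C6H5NH3+ is the conjugate acid of the weak base C6H5NH2.
Ka = Kw/Kb = 1.0×10^-14 / 4.3 × 10^-10 = 2.33 × 10^-5
Ka = x²/(0.33 − x) = 2.33 × 10^-5
Since Ka ≪ C₀, x ≈ √(Ka·C₀) = 2.77 × 10^-3 M.
(x/C₀ = 0.84% < 5%, so the approximation holds.)
pH = −log(2.77 × 10^-3) = 2.56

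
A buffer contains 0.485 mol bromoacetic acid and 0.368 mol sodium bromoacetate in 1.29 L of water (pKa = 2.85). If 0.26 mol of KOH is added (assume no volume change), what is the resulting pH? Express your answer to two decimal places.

pH = 3.30

OH- converts BrCH2COOH to BrCH2COO-: BrCH2COOH → 0.225 mol, BrCH2COO- → 0.628 mol.
Henderson–Hasselbalch with mole ratio 0.628/0.225: pH = 2.85 + (+0.446)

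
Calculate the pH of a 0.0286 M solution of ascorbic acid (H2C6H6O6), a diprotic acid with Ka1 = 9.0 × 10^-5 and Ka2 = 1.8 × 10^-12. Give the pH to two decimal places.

Since Ka1 ≫ Ka2, the first ionization dominates [H+].
Ka1 = x²/(0.0286 − x) = 9.0 × 10^-5
Solving the quadratic: x = (−Ka1 + √(Ka1² + 4·Ka1·C₀))/2 = 1.56 × 10^-3 M
pH = −log(1.56 × 10^-3) = 2.81

pH = 2.81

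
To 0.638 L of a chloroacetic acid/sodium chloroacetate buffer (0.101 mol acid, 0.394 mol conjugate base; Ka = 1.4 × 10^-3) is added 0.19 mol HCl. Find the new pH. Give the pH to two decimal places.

pH = 2.70

After neutralization: n(ClCH2COOH) = 0.291 mol, n(ClCH2COO-) = 0.204 mol.
pKa = −log(1.4 × 10^-3) = 2.854
pH = pKa + log([A⁻]/[HA]) = 2.854 + log(0.204/0.291) = 2.854 -0.154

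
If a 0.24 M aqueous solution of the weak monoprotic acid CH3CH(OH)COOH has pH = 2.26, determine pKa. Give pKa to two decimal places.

[H+] = 10^(-2.26) = 5.50 × 10^-3 M
At equilibrium [HA] = 0.24 − 5.50 × 10^-3 = 2.34 × 10^-1 M
Ka = [H+][A-]/[HA] = (5.50 × 10^-3)² / 2.34 × 10^-1 = 1.29 × 10^-4
pKa = -log(1.29 × 10^-4) = 3.89

pKa = 3.89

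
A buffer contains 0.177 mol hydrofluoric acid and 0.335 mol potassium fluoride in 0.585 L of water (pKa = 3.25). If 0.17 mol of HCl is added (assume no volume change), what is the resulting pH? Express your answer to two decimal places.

Added H+ converts F- to HF: HF → 0.347 mol, F- → 0.165 mol.
pH = pKa + log([A⁻]/[HA]) = 3.25 + log(0.165/0.347) = 3.25 -0.323

pH = 2.93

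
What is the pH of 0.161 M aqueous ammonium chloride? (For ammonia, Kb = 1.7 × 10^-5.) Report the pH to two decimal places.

pH = 5.01

NH4+ is the conjugate acid of the weak base NH3.
Ka = Kw/Kb = 1.0×10^-14 / 1.7 × 10^-5 = 5.88 × 10^-10
From the ICE table, Ka = [H+]²/(0.161 − [H+]) = 5.88 × 10^-10.
Since Ka ≪ C₀, [H+] ≈ √(Ka·C₀) = 9.73 × 10^-6 M.
Check: 0.006% ionized — well under 5%, approximation valid.
pH = −log[H+] = −log(9.73 × 10^-6) = 5.01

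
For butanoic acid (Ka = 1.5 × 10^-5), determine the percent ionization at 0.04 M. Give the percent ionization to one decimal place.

CH3(CH2)2COOH ⇌ CH3(CH2)2COO- + H+; let x = [H+] at equilibrium.
x ≈ √(Ka·C₀) = √(1.5 × 10^-5 × 0.04) = 7.75 × 10^-4 M
Fraction ionized = 7.75 × 10^-4 / 0.04 = 0.0194 → 1.9%

1.9%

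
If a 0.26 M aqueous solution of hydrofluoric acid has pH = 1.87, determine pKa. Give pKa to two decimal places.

pKa = 3.13

[H+] = 10^(-1.87) = 1.35 × 10^-2 M
At equilibrium [HA] = 0.26 − 1.35 × 10^-2 = 2.46 × 10^-1 M
Ka = [H+][A-]/[HA] = (1.35 × 10^-2)² / 2.46 × 10^-1 = 7.41 × 10^-4
pKa = -log(7.41 × 10^-4) = 3.13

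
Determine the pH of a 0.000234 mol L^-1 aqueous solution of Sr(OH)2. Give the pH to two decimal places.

Sr(OH)2 is a strong base (each formula unit releases 2 OH-); [OH-] = 0.000468 M.
pOH = -log(0.000468) = 3.33
pH = 14.00 - 3.33 = 10.67

pH = 10.67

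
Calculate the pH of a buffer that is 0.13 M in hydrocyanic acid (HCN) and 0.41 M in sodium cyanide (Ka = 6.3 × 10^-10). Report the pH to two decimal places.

pKa = −log(6.3 × 10^-10) = 9.201
Using pH = pKa + log([base]/[acid]) with [base]/[acid] = 0.41/0.13:
pH = 9.201 + (+0.499) = 9.70

pH = 9.70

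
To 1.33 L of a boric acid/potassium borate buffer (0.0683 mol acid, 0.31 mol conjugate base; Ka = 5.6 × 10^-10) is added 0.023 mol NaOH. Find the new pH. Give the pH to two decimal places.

OH- converts B(OH)3 to B(OH)4-: B(OH)3 → 0.0453 mol, B(OH)4- → 0.333 mol.
pKa = −log(5.6 × 10^-10) = 9.252
pH = pKa + log(n_B(OH)4-/n_B(OH)3) = 9.252 + log(0.333/0.0453) = 9.252 + (+0.866)

pH = 10.12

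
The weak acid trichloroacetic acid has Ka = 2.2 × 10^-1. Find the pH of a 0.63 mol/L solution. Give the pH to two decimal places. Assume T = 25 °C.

Cl3CCOOH ⇌ Cl3CCOO- + H+
Let x = [H+] at equilibrium. Ka = x²/(0.63 − x).
x is not negligible relative to C₀; solve x² + 0.22·x − 0.139 = 0.
x = [−0.22 + √(0.22² + 0.554)]/2 = 2.78 × 10^-1 M
pH = −log(2.78 × 10^-1) = 0.56

pH = 0.56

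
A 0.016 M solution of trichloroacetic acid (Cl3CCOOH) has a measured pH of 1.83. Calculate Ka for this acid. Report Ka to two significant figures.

[H+] = 10^(-1.83) = 1.48 × 10^-2 M
At equilibrium [HA] = 0.016 − 1.48 × 10^-2 = 1.20 × 10^-3 M
Ka = [H+][A-]/[HA] = (1.48 × 10^-2)² / 1.20 × 10^-3 = 1.8 × 10^-1

Ka = 1.8 × 10^-1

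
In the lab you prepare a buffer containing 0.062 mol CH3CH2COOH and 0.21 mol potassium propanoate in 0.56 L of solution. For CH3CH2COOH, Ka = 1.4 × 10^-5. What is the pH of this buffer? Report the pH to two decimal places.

pH = 5.38

pKa = −log(1.4 × 10^-5) = 4.854
pH = pKa + log([A⁻]/[HA]) = 4.854 + log(0.21/0.062)
pH = 4.854 + (+0.530) = 5.38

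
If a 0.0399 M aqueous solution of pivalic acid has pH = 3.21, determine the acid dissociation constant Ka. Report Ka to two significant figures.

Ka = 9.7 × 10^-6

[H+] = 10^(-3.21) = 6.17 × 10^-4 M
At equilibrium [HA] = 0.0399 − 6.17 × 10^-4 = 3.93 × 10^-2 M
Ka = [H+][A-]/[HA] = (6.17 × 10^-4)² / 3.93 × 10^-2 = 9.7 × 10^-6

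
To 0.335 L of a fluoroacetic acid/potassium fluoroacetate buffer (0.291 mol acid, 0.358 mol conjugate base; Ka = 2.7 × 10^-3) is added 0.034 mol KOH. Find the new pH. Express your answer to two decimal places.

OH- converts FCH2COOH to FCH2COO-: FCH2COOH → 0.257 mol, FCH2COO- → 0.392 mol.
pKa = −log(2.7 × 10^-3) = 2.569
pH = pKa + log(n_FCH2COO-/n_FCH2COOH) = 2.569 + log(0.392/0.257) = 2.569 + (+0.183)

pH = 2.75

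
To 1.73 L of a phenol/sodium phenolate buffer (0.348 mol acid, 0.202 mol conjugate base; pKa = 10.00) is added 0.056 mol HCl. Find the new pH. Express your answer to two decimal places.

After neutralization: n(C6H5OH) = 0.404 mol, n(C6H5O-) = 0.146 mol.
pH = pKa + log([A⁻]/[HA]) = 10.00 + log(0.146/0.404) = 10.00 -0.442

pH = 9.56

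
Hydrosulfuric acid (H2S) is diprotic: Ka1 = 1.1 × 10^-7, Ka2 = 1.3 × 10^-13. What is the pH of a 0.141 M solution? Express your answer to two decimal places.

Ka1 ≫ Ka2, so treat the first dissociation as the only significant source of H+.
Ka1 = x²/(0.141 − x) = 1.1 × 10^-7
x ≈ √(1.1 × 10^-7 × 0.141) = 1.25 × 10^-4 M
pH = −log(1.25 × 10^-4) = 3.90

pH = 3.90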